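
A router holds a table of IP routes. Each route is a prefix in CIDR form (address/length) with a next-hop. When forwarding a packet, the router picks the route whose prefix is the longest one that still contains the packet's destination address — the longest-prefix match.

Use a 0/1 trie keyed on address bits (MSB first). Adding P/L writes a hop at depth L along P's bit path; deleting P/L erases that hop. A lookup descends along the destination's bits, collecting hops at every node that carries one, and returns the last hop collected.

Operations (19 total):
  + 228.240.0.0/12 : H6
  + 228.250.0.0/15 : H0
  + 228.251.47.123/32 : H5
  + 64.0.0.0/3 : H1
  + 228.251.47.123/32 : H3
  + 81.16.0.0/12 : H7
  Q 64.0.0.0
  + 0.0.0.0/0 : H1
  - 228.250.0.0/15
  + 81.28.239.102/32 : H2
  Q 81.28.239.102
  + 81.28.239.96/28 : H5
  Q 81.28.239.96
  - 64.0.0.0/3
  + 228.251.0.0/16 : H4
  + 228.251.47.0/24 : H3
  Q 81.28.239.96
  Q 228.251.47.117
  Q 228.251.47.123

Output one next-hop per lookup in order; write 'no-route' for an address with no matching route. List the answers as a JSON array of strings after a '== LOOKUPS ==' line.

Apply in order:
  + 228.240.0.0/12 (H6) depth=12
  + 228.250.0.0/15 (H0) depth=15
  + 228.251.47.123/32 (H5) depth=32
  + 64.0.0.0/3 (H1) depth=3
  + 228.251.47.123/32 (H3) depth=32
  + 81.16.0.0/12 (H7) depth=12
  Q 64.0.0.0: descend 010 ; hops seen [H1] ; pick H1
  + 0.0.0.0/0 (H1) depth=0
  del 228.250.0.0/15 (clear depth 15)
  + 81.28.239.102/32 (H2) depth=32
  Q 81.28.239.102: descend 01010001000111001110111101100110 ; hops seen [H1,H1,H7,H2] ; pick H2
  + 81.28.239.96/28 (H5) depth=28
  Q 81.28.239.96: descend 01010001000111001110111101100 ; hops seen [H1,H1,H7,H5] ; pick H5
  del 64.0.0.0/3 (clear depth 3)
  + 228.251.0.0/16 (H4) depth=16
  + 228.251.47.0/24 (H3) depth=24
  Q 81.28.239.96: descend 01010001000111001110111101100 ; hops seen [H1,H7,H5] ; pick H5
  Q 228.251.47.117: descend 1110010011111011001011110111 ; hops seen [H1,H6,H4,H3] ; pick H3
  Q 228.251.47.123: descend 11100100111110110010111101111011 ; hops seen [H1,H6,H4,H3,H3] ; pick H3

== LOOKUPS ==
["H1","H2","H5","H5","H3","H3"]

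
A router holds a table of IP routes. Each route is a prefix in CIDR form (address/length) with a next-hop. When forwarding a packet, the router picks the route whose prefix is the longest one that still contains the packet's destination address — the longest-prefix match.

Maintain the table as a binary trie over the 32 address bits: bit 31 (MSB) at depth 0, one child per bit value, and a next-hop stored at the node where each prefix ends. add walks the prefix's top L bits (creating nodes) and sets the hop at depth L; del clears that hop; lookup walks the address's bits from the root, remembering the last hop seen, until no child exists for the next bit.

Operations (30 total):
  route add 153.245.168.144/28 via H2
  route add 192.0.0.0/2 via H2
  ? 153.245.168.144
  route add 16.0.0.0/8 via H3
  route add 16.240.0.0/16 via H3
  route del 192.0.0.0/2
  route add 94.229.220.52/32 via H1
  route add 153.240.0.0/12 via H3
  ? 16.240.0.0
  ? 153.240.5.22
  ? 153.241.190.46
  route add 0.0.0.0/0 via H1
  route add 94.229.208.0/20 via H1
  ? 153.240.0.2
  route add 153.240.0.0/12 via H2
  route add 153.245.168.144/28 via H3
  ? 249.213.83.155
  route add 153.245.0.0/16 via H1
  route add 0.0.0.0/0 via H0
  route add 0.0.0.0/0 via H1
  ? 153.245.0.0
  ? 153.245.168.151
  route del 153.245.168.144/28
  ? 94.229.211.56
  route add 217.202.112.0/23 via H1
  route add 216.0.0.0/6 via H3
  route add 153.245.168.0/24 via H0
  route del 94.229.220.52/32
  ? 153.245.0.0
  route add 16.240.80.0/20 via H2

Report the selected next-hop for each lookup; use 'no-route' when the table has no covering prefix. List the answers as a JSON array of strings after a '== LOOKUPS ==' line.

Trace:
  + 153.245.168.144/28 (H2) depth=28
  + 192.0.0.0/2 (H2) depth=2
  Q 153.245.168.144: descend 1001100111110101101010001001 ; hops seen [H2] ; pick H2
  + 16.0.0.0/8 (H3) depth=8
  + 16.240.0.0/16 (H3) depth=16
  - 192.0.0.0/2 clear@2
  + 94.229.220.52/32 (H1) depth=32
  + 153.240.0.0/12 (H3) depth=12
  Q 16.240.0.0: descend 0001000011110000 ; hops seen [H3,H3] ; pick H3
  Q 153.240.5.22: descend 1001100111110 ; hops seen [H3] ; pick H3
  Q 153.241.190.46: descend 1001100111110 ; hops seen [H3] ; pick H3
  + 0.0.0.0/0 (H1) depth=0
  + 94.229.208.0/20 (H1) depth=20
  Q 153.240.0.2: descend 1001100111110 ; hops seen [H1,H3] ; pick H3
  + 153.240.0.0/12 (H2) depth=12
  + 153.245.168.144/28 (H3) depth=28
  Q 249.213.83.155: descend 11 ; hops seen [H1] ; pick H1
  + 153.245.0.0/16 (H1) depth=16
  + 0.0.0.0/0 (H0) depth=0
  + 0.0.0.0/0 (H1) depth=0
  Q 153.245.0.0: descend 1001100111110101 ; hops seen [H1,H2,H1] ; pick H1
  Q 153.245.168.151: descend 1001100111110101101010001001 ; hops seen [H1,H2,H1,H3] ; pick H3
  - 153.245.168.144/28 clear@28
  Q 94.229.211.56: descend 01011110111001011101 ; hops seen [H1,H1] ; pick H1
  + 217.202.112.0/23 (H1) depth=23
  + 216.0.0.0/6 (H3) depth=6
  + 153.245.168.0/24 (H0) depth=24
  - 94.229.220.52/32 clear@32
  Q 153.245.0.0: descend 1001100111110101 ; hops seen [H1,H2,H1] ; pick H1
  + 16.240.80.0/20 (H2) depth=20

== LOOKUPS ==
["H2","H3","H3","H3","H3","H1","H1","H3","H1","H1"]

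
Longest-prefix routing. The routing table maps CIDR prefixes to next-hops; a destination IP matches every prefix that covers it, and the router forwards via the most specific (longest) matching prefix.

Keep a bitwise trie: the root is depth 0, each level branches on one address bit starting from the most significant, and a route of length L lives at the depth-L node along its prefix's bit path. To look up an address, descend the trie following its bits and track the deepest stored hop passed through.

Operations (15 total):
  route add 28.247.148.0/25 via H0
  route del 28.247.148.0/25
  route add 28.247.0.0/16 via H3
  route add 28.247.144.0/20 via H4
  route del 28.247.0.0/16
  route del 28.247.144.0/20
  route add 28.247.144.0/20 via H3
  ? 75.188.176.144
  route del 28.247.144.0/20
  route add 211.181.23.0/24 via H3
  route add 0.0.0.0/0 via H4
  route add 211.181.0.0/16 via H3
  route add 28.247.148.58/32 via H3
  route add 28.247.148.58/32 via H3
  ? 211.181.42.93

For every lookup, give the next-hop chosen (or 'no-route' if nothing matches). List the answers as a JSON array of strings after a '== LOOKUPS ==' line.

Apply in order:
  add 28.247.148.0/25 -> H0 at depth 25
  del 28.247.148.0/25 (clear depth 25)
  add 28.247.0.0/16 -> H3 at depth 16
  add 28.247.144.0/20 -> H4 at depth 20
  del 28.247.0.0/16 (clear depth 16)
  del 28.247.144.0/20 (clear depth 20)
  add 28.247.144.0/20 -> H3 at depth 20
  lookup 75.188.176.144: bits 0 walk d0:-→d1:- -> no-route
  del 28.247.144.0/20 (clear depth 20)
  add 211.181.23.0/24 -> H3 at depth 24
  add 0.0.0.0/0 -> H4 at depth 0
  add 211.181.0.0/16 -> H3 at depth 16
  add 28.247.148.58/32 -> H3 at depth 32
  add 28.247.148.58/32 -> H3 at depth 32
  lookup 211.181.42.93: bits 110100111011010100 walk d0:H4→d1:-→d2:-→d3:-→d4:-→d5:-→d6:-→d7:-→d8:-→d9:-→d10:-→d11:-→d12:-→d13:-→d14:-→d15:-→d16:H3→d17:-→d18:- -> H3

== LOOKUPS ==
["no-route","H3"]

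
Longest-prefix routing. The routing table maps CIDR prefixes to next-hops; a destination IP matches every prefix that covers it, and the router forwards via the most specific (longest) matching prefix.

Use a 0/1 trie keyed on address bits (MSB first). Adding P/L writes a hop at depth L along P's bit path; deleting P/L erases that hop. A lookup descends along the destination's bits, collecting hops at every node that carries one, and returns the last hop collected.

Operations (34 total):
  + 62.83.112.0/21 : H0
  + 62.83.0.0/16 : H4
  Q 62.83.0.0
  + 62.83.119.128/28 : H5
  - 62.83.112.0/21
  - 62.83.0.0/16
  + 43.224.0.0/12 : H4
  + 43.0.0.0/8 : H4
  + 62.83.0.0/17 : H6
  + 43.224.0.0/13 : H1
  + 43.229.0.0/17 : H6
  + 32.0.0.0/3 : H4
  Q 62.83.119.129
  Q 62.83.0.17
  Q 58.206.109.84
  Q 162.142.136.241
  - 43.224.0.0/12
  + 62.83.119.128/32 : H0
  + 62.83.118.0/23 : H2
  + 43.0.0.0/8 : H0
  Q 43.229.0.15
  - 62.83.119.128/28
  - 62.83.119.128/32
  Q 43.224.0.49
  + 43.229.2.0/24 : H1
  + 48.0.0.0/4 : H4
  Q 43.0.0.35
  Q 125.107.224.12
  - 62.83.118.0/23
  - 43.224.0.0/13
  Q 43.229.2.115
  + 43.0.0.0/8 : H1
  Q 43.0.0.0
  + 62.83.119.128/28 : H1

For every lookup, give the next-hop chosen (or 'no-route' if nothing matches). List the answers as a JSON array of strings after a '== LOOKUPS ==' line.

Apply in order:
  add 62.83.112.0/21 -> H0 at depth 21
  add 62.83.0.0/16 -> H4 at depth 16
  Q 62.83.0.0: descend 00111110010100110 ; hops seen [H4] ; pick H4
  add 62.83.119.128/28 -> H5 at depth 28
  - 62.83.112.0/21 clear@21
  - 62.83.0.0/16 clear@16
  add 43.224.0.0/12 -> H4 at depth 12
  add 43.0.0.0/8 -> H4 at depth 8
  add 62.83.0.0/17 -> H6 at depth 17
  add 43.224.0.0/13 -> H1 at depth 13
  add 43.229.0.0/17 -> H6 at depth 17
  add 32.0.0.0/3 -> H4 at depth 3
  Q 62.83.119.129: descend 0011111001010011011101111000 ; hops seen [H4,H6,H5] ; pick H5
  Q 62.83.0.17: descend 00111110010100110 ; hops seen [H4,H6] ; pick H6
  Q 58.206.109.84: descend 00111 ; hops seen [H4] ; pick H4
  Q 162.142.136.241: descend ε ; hops seen [∅] ; pick no-route
  - 43.224.0.0/12 clear@12
  add 62.83.119.128/32 -> H0 at depth 32
  add 62.83.118.0/23 -> H2 at depth 23
  add 43.0.0.0/8 -> H0 at depth 8
  Q 43.229.0.15: descend 00101011111001010 ; hops seen [H4,H0,H1,H6] ; pick H6
  - 62.83.119.128/28 clear@28
  - 62.83.119.128/32 clear@32
  Q 43.224.0.49: descend 0010101111100 ; hops seen [H4,H0,H1] ; pick H1
  add 43.229.2.0/24 -> H1 at depth 24
  add 48.0.0.0/4 -> H4 at depth 4
  Q 43.0.0.35: descend 00101011 ; hops seen [H4,H0] ; pick H0
  Q 125.107.224.12: descend 0 ; hops seen [∅] ; pick no-route
  - 62.83.118.0/23 clear@23
  - 43.224.0.0/13 clear@13
  Q 43.229.2.115: descend 001010111110010100000010 ; hops seen [H4,H0,H6,H1] ; pick H1
  add 43.0.0.0/8 -> H1 at depth 8
  Q 43.0.0.0: descend 00101011 ; hops seen [H4,H1] ; pick H1
  add 62.83.119.128/28 -> H1 at depth 28

== LOOKUPS ==
["H4","H5","H6","H4","no-route","H6","H1","H0","no-route","H1","H1"]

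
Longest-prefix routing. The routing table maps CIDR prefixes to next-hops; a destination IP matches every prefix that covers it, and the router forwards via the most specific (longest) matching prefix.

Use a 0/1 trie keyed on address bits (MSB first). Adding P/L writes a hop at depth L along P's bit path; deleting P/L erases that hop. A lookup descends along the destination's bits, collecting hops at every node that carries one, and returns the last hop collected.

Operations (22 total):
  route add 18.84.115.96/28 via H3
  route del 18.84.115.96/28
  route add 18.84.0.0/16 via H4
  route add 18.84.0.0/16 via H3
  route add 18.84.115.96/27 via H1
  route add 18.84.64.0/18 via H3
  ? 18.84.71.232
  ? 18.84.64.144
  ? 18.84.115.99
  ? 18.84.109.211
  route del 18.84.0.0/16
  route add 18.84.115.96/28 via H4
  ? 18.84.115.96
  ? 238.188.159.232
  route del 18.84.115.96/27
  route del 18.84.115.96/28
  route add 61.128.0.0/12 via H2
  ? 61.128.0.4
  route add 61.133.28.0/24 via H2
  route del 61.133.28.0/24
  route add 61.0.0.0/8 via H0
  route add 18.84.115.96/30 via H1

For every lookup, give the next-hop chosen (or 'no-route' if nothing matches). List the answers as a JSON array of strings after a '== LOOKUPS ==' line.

Trace:
  + 18.84.115.96/28 (H3) depth=28
  - 18.84.115.96/28 clear@28
  + 18.84.0.0/16 (H4) depth=16
  + 18.84.0.0/16 (H3) depth=16
  + 18.84.115.96/27 (H1) depth=27
  + 18.84.64.0/18 (H3) depth=18
  ? 18.84.71.232  path d0:-→d1:-→d2:-→d3:-→d4:-→d5:-→d6:-→d7:-→d8:-→d9:-→d10:-→d11:-→d12:-→d13:-→d14:-→d15:-→d16:H3→d17:-→d18:H3  best=H3
  ? 18.84.64.144  path d0:-→d1:-→d2:-→d3:-→d4:-→d5:-→d6:-→d7:-→d8:-→d9:-→d10:-→d11:-→d12:-→d13:-→d14:-→d15:-→d16:H3→d17:-→d18:H3  best=H3
  ? 18.84.115.99  path d0:-→d1:-→d2:-→d3:-→d4:-→d5:-→d6:-→d7:-→d8:-→d9:-→d10:-→d11:-→d12:-→d13:-→d14:-→d15:-→d16:H3→d17:-→d18:H3→d19:-→d20:-→d21:-→d22:-→d23:-→d24:-→d25:-→d26:-→d27:H1→d28:-  best=H1
  ? 18.84.109.211  path d0:-→d1:-→d2:-→d3:-→d4:-→d5:-→d6:-→d7:-→d8:-→d9:-→d10:-→d11:-→d12:-→d13:-→d14:-→d15:-→d16:H3→d17:-→d18:H3→d19:-  best=H3
  - 18.84.0.0/16 clear@16
  + 18.84.115.96/28 (H4) depth=28
  ? 18.84.115.96  path d0:-→d1:-→d2:-→d3:-→d4:-→d5:-→d6:-→d7:-→d8:-→d9:-→d10:-→d11:-→d12:-→d13:-→d14:-→d15:-→d16:-→d17:-→d18:H3→d19:-→d20:-→d21:-→d22:-→d23:-→d24:-→d25:-→d26:-→d27:H1→d28:H4  best=H4
  ? 238.188.159.232  path d0:-  best=no-route
  - 18.84.115.96/27 clear@27
  - 18.84.115.96/28 clear@28
  + 61.128.0.0/12 (H2) depth=12
  ? 61.128.0.4  path d0:-→d1:-→d2:-→d3:-→d4:-→d5:-→d6:-→d7:-→d8:-→d9:-→d10:-→d11:-→d12:H2  best=H2
  + 61.133.28.0/24 (H2) depth=24
  - 61.133.28.0/24 clear@24
  + 61.0.0.0/8 (H0) depth=8
  + 18.84.115.96/30 (H1) depth=30

== LOOKUPS ==
["H3","H3","H1","H3","H4","no-route","H2"]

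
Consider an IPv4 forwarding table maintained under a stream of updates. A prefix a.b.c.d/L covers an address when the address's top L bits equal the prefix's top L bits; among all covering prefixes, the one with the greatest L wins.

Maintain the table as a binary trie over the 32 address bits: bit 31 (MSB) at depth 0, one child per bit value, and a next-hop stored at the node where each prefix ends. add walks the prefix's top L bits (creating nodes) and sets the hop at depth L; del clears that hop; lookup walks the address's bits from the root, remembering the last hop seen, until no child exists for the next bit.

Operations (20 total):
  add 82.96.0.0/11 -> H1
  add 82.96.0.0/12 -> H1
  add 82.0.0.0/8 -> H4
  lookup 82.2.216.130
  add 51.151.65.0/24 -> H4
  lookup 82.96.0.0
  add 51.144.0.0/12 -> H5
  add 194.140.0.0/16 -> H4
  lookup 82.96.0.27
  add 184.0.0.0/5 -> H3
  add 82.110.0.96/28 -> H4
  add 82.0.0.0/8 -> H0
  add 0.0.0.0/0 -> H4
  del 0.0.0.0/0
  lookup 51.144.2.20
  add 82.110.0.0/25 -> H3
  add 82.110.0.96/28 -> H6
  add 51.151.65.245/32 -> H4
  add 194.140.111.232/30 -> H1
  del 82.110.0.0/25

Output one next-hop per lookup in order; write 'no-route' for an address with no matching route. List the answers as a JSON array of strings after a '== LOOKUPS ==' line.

Process each operation:
  add 82.96.0.0/11 -> H1 at depth 11
  add 82.96.0.0/12 -> H1 at depth 12
  add 82.0.0.0/8 -> H4 at depth 8
  Q 82.2.216.130: descend 010100100 ; hops seen [H4] ; pick H4
  add 51.151.65.0/24 -> H4 at depth 24
  Q 82.96.0.0: descend 010100100110 ; hops seen [H4,H1,H1] ; pick H1
  add 51.144.0.0/12 -> H5 at depth 12
  add 194.140.0.0/16 -> H4 at depth 16
  Q 82.96.0.27: descend 010100100110 ; hops seen [H4,H1,H1] ; pick H1
  add 184.0.0.0/5 -> H3 at depth 5
  add 82.110.0.96/28 -> H4 at depth 28
  add 82.0.0.0/8 -> H0 at depth 8
  add 0.0.0.0/0 -> H4 at depth 0
  del 0.0.0.0/0 (clear depth 0)
  Q 51.144.2.20: descend 0011001110010 ; hops seen [H5] ; pick H5
  add 82.110.0.0/25 -> H3 at depth 25
  add 82.110.0.96/28 -> H6 at depth 28
  add 51.151.65.245/32 -> H4 at depth 32
  add 194.140.111.232/30 -> H1 at depth 30
  del 82.110.0.0/25 (clear depth 25)

== LOOKUPS ==
["H4","H1","H1","H5"]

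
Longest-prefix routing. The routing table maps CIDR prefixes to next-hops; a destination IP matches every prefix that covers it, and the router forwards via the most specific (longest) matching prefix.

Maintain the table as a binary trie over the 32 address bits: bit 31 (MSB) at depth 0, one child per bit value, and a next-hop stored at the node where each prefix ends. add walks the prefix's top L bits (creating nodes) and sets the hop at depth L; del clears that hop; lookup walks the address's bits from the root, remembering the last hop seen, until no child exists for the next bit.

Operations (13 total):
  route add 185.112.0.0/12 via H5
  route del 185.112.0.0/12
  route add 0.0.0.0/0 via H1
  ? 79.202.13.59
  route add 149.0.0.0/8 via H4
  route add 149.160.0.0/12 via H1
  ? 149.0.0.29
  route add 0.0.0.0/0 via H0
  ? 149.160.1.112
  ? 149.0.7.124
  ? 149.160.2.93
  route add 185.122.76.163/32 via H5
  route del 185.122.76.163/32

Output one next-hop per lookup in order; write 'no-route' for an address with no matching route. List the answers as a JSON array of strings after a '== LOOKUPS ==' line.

Trace:
  + 185.112.0.0/12 (H5) depth=12
  - 185.112.0.0/12 clear@12
  + 0.0.0.0/0 (H1) depth=0
  ? 79.202.13.59  path d0:H1  best=H1
  + 149.0.0.0/8 (H4) depth=8
  + 149.160.0.0/12 (H1) depth=12
  ? 149.0.0.29  path d0:H1→d1:-→d2:-→d3:-→d4:-→d5:-→d6:-→d7:-→d8:H4  best=H4
  + 0.0.0.0/0 (H0) depth=0
  ? 149.160.1.112  path d0:H0→d1:-→d2:-→d3:-→d4:-→d5:-→d6:-→d7:-→d8:H4→d9:-→d10:-→d11:-→d12:H1  best=H1
  ? 149.0.7.124  path d0:H0→d1:-→d2:-→d3:-→d4:-→d5:-→d6:-→d7:-→d8:H4  best=H4
  ? 149.160.2.93  path d0:H0→d1:-→d2:-→d3:-→d4:-→d5:-→d6:-→d7:-→d8:H4→d9:-→d10:-→d11:-→d12:H1  best=H1
  + 185.122.76.163/32 (H5) depth=32
  - 185.122.76.163/32 clear@32

== LOOKUPS ==
["H1","H4","H1","H4","H1"]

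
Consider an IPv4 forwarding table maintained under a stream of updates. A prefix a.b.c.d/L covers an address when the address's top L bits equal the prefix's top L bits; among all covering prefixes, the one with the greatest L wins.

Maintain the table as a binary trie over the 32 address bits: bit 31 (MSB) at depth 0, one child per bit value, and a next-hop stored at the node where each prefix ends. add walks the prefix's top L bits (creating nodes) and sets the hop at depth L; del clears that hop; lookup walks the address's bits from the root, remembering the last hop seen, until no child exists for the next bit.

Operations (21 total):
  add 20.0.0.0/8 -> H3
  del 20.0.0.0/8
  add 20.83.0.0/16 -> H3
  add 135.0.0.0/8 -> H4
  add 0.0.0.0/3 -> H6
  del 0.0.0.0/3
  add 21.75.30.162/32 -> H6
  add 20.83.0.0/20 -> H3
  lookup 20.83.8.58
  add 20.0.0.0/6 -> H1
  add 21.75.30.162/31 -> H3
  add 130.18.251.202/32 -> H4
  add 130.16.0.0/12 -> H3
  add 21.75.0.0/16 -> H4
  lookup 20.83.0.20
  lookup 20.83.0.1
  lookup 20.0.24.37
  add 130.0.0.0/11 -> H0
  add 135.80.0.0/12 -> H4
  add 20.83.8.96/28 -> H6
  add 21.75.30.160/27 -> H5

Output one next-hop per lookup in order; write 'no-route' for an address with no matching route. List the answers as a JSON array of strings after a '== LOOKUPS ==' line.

Apply in order:
  add 20.0.0.0/8 -> H3 at depth 8
  - 20.0.0.0/8 clear@8
  add 20.83.0.0/16 -> H3 at depth 16
  add 135.0.0.0/8 -> H4 at depth 8
  add 0.0.0.0/3 -> H6 at depth 3
  - 0.0.0.0/3 clear@3
  add 21.75.30.162/32 -> H6 at depth 32
  add 20.83.0.0/20 -> H3 at depth 20
  ? 20.83.8.58  path d0:-→d1:-→d2:-→d3:-→d4:-→d5:-→d6:-→d7:-→d8:-→d9:-→d10:-→d11:-→d12:-→d13:-→d14:-→d15:-→d16:H3→d17:-→d18:-→d19:-→d20:H3  best=H3
  add 20.0.0.0/6 -> H1 at depth 6
  add 21.75.30.162/31 -> H3 at depth 31
  add 130.18.251.202/32 -> H4 at depth 32
  add 130.16.0.0/12 -> H3 at depth 12
  add 21.75.0.0/16 -> H4 at depth 16
  ? 20.83.0.20  path d0:-→d1:-→d2:-→d3:-→d4:-→d5:-→d6:H1→d7:-→d8:-→d9:-→d10:-→d11:-→d12:-→d13:-→d14:-→d15:-→d16:H3→d17:-→d18:-→d19:-→d20:H3  best=H3
  ? 20.83.0.1  path d0:-→d1:-→d2:-→d3:-→d4:-→d5:-→d6:H1→d7:-→d8:-→d9:-→d10:-→d11:-→d12:-→d13:-→d14:-→d15:-→d16:H3→d17:-→d18:-→d19:-→d20:H3  best=H3
  ? 20.0.24.37  path d0:-→d1:-→d2:-→d3:-→d4:-→d5:-→d6:H1→d7:-→d8:-→d9:-  best=H1
  add 130.0.0.0/11 -> H0 at depth 11
  add 135.80.0.0/12 -> H4 at depth 12
  add 20.83.8.96/28 -> H6 at depth 28
  add 21.75.30.160/27 -> H5 at depth 27

== LOOKUPS ==
["H3","H3","H3","H1"]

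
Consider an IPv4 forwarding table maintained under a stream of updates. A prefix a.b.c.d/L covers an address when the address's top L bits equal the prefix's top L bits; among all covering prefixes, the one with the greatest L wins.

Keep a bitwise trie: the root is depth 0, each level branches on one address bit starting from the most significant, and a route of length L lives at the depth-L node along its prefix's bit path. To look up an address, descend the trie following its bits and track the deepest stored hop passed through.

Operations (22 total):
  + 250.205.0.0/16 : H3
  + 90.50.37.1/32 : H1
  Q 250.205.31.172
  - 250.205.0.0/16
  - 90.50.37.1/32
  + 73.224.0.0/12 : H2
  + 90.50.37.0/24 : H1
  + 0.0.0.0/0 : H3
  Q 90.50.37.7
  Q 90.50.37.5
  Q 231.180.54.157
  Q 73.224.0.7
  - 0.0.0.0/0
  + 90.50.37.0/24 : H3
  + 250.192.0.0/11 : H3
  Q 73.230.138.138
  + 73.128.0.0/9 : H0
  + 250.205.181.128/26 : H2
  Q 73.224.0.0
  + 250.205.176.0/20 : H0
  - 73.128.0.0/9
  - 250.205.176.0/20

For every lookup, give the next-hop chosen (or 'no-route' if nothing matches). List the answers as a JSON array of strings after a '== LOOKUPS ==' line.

Apply in order:
  add 250.205.0.0/16 -> H3 at depth 16
  add 90.50.37.1/32 -> H1 at depth 32
  Q 250.205.31.172: descend 1111101011001101 ; hops seen [H3] ; pick H3
  del 250.205.0.0/16 (clear depth 16)
  del 90.50.37.1/32 (clear depth 32)
  add 73.224.0.0/12 -> H2 at depth 12
  add 90.50.37.0/24 -> H1 at depth 24
  add 0.0.0.0/0 -> H3 at depth 0
  Q 90.50.37.7: descend 01011010001100100010010100000 ; hops seen [H3,H1] ; pick H1
  Q 90.50.37.5: descend 01011010001100100010010100000 ; hops seen [H3,H1] ; pick H1
  Q 231.180.54.157: descend 111 ; hops seen [H3] ; pick H3
  Q 73.224.0.7: descend 010010011110 ; hops seen [H3,H2] ; pick H2
  del 0.0.0.0/0 (clear depth 0)
  add 90.50.37.0/24 -> H3 at depth 24
  add 250.192.0.0/11 -> H3 at depth 11
  Q 73.230.138.138: descend 010010011110 ; hops seen [H2] ; pick H2
  add 73.128.0.0/9 -> H0 at depth 9
  add 250.205.181.128/26 -> H2 at depth 26
  Q 73.224.0.0: descend 010010011110 ; hops seen [H0,H2] ; pick H2
  add 250.205.176.0/20 -> H0 at depth 20
  del 73.128.0.0/9 (clear depth 9)
  del 250.205.176.0/20 (clear depth 20)

== LOOKUPS ==
["H3","H1","H1","H3","H2","H2","H2"]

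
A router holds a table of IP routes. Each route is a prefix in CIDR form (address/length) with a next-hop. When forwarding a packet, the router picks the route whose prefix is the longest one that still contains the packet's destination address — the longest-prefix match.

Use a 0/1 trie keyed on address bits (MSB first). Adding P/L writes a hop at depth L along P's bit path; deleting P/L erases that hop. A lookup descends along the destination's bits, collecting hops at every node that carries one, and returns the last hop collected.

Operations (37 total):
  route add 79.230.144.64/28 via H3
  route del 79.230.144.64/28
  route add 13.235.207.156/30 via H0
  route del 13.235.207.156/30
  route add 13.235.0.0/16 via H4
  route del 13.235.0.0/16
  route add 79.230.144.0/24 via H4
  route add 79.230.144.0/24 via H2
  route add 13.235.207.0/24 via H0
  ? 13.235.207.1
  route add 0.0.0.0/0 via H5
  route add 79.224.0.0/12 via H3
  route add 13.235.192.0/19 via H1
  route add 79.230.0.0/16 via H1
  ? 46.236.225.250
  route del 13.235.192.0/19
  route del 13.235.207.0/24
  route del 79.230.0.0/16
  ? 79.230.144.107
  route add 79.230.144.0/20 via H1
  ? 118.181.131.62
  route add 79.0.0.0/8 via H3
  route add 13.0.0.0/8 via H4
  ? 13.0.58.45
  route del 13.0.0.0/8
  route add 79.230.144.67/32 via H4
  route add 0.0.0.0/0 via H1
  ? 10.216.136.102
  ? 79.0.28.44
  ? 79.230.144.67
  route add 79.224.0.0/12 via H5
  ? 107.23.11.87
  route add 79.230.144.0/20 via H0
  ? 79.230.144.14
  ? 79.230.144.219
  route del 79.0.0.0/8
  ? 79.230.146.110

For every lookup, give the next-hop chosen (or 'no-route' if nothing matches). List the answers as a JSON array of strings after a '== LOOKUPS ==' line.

Process each operation:
  + 79.230.144.64/28 (H3) depth=28
  del 79.230.144.64/28 (clear depth 28)
  + 13.235.207.156/30 (H0) depth=30
  del 13.235.207.156/30 (clear depth 30)
  + 13.235.0.0/16 (H4) depth=16
  del 13.235.0.0/16 (clear depth 16)
  + 79.230.144.0/24 (H4) depth=24
  + 79.230.144.0/24 (H2) depth=24
  + 13.235.207.0/24 (H0) depth=24
  lookup 13.235.207.1: bits 000011011110101111001111 walk d0:-→d1:-→d2:-→d3:-→d4:-→d5:-→d6:-→d7:-→d8:-→d9:-→d10:-→d11:-→d12:-→d13:-→d14:-→d15:-→d16:-→d17:-→d18:-→d19:-→d20:-→d21:-→d22:-→d23:-→d24:H0 -> H0
  + 0.0.0.0/0 (H5) depth=0
  + 79.224.0.0/12 (H3) depth=12
  + 13.235.192.0/19 (H1) depth=19
  + 79.230.0.0/16 (H1) depth=16
  lookup 46.236.225.250: bits 00 walk d0:H5→d1:-→d2:- -> H5
  del 13.235.192.0/19 (clear depth 19)
  del 13.235.207.0/24 (clear depth 24)
  del 79.230.0.0/16 (clear depth 16)
  lookup 79.230.144.107: bits 01001111111001101001000001 walk d0:H5→d1:-→d2:-→d3:-→d4:-→d5:-→d6:-→d7:-→d8:-→d9:-→d10:-→d11:-→d12:H3→d13:-→d14:-→d15:-→d16:-→d17:-→d18:-→d19:-→d20:-→d21:-→d22:-→d23:-→d24:H2→d25:-→d26:- -> H2
  + 79.230.144.0/20 (H1) depth=20
  lookup 118.181.131.62: bits 01 walk d0:H5→d1:-→d2:- -> H5
  + 79.0.0.0/8 (H3) depth=8
  + 13.0.0.0/8 (H4) depth=8
  lookup 13.0.58.45: bits 00001101 walk d0:H5→d1:-→d2:-→d3:-→d4:-→d5:-→d6:-→d7:-→d8:H4 -> H4
  del 13.0.0.0/8 (clear depth 8)
  + 79.230.144.67/32 (H4) depth=32
  + 0.0.0.0/0 (H1) depth=0
  lookup 10.216.136.102: bits 00001 walk d0:H1→d1:-→d2:-→d3:-→d4:-→d5:- -> H1
  lookup 79.0.28.44: bits 01001111 walk d0:H1→d1:-→d2:-→d3:-→d4:-→d5:-→d6:-→d7:-→d8:H3 -> H3
  lookup 79.230.144.67: bits 01001111111001101001000001000011 walk d0:H1→d1:-→d2:-→d3:-→d4:-→d5:-→d6:-→d7:-→d8:H3→d9:-→d10:-→d11:-→d12:H3→d13:-→d14:-→d15:-→d16:-→d17:-→d18:-→d19:-→d20:H1→d21:-→d22:-→d23:-→d24:H2→d25:-→d26:-→d27:-→d28:-→d29:-→d30:-→d31:-→d32:H4 -> H4
  + 79.224.0.0/12 (H5) depth=12
  lookup 107.23.11.87: bits 01 walk d0:H1→d1:-→d2:- -> H1
  + 79.230.144.0/20 (H0) depth=20
  lookup 79.230.144.14: bits 0100111111100110100100000 walk d0:H1→d1:-→d2:-→d3:-→d4:-→d5:-→d6:-→d7:-→d8:H3→d9:-→d10:-→d11:-→d12:H5→d13:-→d14:-→d15:-→d16:-→d17:-→d18:-→d19:-→d20:H0→d21:-→d22:-→d23:-→d24:H2→d25:- -> H2
  lookup 79.230.144.219: bits 010011111110011010010000 walk d0:H1→d1:-→d2:-→d3:-→d4:-→d5:-→d6:-→d7:-→d8:H3→d9:-→d10:-→d11:-→d12:H5→d13:-→d14:-→d15:-→d16:-→d17:-→d18:-→d19:-→d20:H0→d21:-→d22:-→d23:-→d24:H2 -> H2
  del 79.0.0.0/8 (clear depth 8)
  lookup 79.230.146.110: bits 0100111111100110100100 walk d0:H1→d1:-→d2:-→d3:-→d4:-→d5:-→d6:-→d7:-→d8:-→d9:-→d10:-→d11:-→d12:H5→d13:-→d14:-→d15:-→d16:-→d17:-→d18:-→d19:-→d20:H0→d21:-→d22:- -> H0

== LOOKUPS ==
["H0","H5","H2","H5","H4","H1","H3","H4","H1","H2","H2","H0"]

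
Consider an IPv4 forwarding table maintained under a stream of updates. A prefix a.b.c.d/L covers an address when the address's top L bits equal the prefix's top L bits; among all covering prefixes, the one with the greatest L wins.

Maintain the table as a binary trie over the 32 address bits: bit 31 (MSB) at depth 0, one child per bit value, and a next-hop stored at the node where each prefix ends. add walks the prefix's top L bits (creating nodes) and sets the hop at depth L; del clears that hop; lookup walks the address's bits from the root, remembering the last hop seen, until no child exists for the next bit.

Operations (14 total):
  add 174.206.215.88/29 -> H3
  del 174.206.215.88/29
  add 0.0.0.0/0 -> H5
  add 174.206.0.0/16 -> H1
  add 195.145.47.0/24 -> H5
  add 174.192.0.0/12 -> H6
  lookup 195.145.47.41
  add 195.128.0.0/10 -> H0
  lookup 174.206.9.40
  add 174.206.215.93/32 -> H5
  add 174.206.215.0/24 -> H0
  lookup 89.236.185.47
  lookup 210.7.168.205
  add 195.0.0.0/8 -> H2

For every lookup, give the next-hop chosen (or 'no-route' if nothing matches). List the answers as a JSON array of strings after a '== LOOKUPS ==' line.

Apply in order:
  + 174.206.215.88/29 (H3) depth=29
  - 174.206.215.88/29 clear@29
  + 0.0.0.0/0 (H5) depth=0
  + 174.206.0.0/16 (H1) depth=16
  + 195.145.47.0/24 (H5) depth=24
  + 174.192.0.0/12 (H6) depth=12
  ? 195.145.47.41  path d0:H5→d1:-→d2:-→d3:-→d4:-→d5:-→d6:-→d7:-→d8:-→d9:-→d10:-→d11:-→d12:-→d13:-→d14:-→d15:-→d16:-→d17:-→d18:-→d19:-→d20:-→d21:-→d22:-→d23:-→d24:H5  best=H5
  + 195.128.0.0/10 (H0) depth=10
  ? 174.206.9.40  path d0:H5→d1:-→d2:-→d3:-→d4:-→d5:-→d6:-→d7:-→d8:-→d9:-→d10:-→d11:-→d12:H6→d13:-→d14:-→d15:-→d16:H1  best=H1
  + 174.206.215.93/32 (H5) depth=32
  + 174.206.215.0/24 (H0) depth=24
  ? 89.236.185.47  path d0:H5  best=H5
  ? 210.7.168.205  path d0:H5→d1:-→d2:-→d3:-  best=H5
  + 195.0.0.0/8 (H2) depth=8

== LOOKUPS ==
["H5","H1","H5","H5"]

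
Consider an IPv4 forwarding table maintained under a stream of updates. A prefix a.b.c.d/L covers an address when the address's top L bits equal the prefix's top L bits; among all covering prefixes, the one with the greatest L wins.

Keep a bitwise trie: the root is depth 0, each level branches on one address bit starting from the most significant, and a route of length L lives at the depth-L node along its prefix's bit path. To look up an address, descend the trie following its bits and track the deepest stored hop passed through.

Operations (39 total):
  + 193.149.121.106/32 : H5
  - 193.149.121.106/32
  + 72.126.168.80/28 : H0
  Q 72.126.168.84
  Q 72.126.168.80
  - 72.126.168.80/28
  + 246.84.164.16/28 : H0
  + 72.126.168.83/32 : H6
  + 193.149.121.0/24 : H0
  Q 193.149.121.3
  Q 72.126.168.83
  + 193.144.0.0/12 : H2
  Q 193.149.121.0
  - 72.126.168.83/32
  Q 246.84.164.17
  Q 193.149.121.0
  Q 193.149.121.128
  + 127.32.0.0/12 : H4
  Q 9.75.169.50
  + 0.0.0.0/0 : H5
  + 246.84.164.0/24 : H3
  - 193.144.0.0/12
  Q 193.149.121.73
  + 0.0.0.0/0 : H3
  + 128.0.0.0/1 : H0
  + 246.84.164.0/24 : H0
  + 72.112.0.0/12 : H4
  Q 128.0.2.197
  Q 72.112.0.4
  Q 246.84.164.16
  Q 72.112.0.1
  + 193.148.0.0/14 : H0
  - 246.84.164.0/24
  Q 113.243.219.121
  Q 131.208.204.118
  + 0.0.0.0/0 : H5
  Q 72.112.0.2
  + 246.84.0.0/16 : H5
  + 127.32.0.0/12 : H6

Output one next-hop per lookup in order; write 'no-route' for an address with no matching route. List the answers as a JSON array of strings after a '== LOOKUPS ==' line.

Process each operation:
  add 193.149.121.106/32 -> H5 at depth 32
  del 193.149.121.106/32 (clear depth 32)
  add 72.126.168.80/28 -> H0 at depth 28
  Q 72.126.168.84: descend 0100100001111110101010000101 ; hops seen [H0] ; pick H0
  Q 72.126.168.80: descend 0100100001111110101010000101 ; hops seen [H0] ; pick H0
  del 72.126.168.80/28 (clear depth 28)
  add 246.84.164.16/28 -> H0 at depth 28
  add 72.126.168.83/32 -> H6 at depth 32
  add 193.149.121.0/24 -> H0 at depth 24
  Q 193.149.121.3: descend 1100000110010101011110010 ; hops seen [H0] ; pick H0
  Q 72.126.168.83: descend 01001000011111101010100001010011 ; hops seen [H6] ; pick H6
  add 193.144.0.0/12 -> H2 at depth 12
  Q 193.149.121.0: descend 1100000110010101011110010 ; hops seen [H2,H0] ; pick H0
  del 72.126.168.83/32 (clear depth 32)
  Q 246.84.164.17: descend 1111011001010100101001000001 ; hops seen [H0] ; pick H0
  Q 193.149.121.0: descend 1100000110010101011110010 ; hops seen [H2,H0] ; pick H0
  Q 193.149.121.128: descend 110000011001010101111001 ; hops seen [H2,H0] ; pick H0
  add 127.32.0.0/12 -> H4 at depth 12
  Q 9.75.169.50: descend 0 ; hops seen [∅] ; pick no-route
  add 0.0.0.0/0 -> H5 at depth 0
  add 246.84.164.0/24 -> H3 at depth 24
  del 193.144.0.0/12 (clear depth 12)
  Q 193.149.121.73: descend 11000001100101010111100101 ; hops seen [H5,H0] ; pick H0
  add 0.0.0.0/0 -> H3 at depth 0
  add 128.0.0.0/1 -> H0 at depth 1
  add 246.84.164.0/24 -> H0 at depth 24
  add 72.112.0.0/12 -> H4 at depth 12
  Q 128.0.2.197: descend 1 ; hops seen [H3,H0] ; pick H0
  Q 72.112.0.4: descend 010010000111 ; hops seen [H3,H4] ; pick H4
  Q 246.84.164.16: descend 1111011001010100101001000001 ; hops seen [H3,H0,H0,H0] ; pick H0
  Q 72.112.0.1: descend 010010000111 ; hops seen [H3,H4] ; pick H4
  add 193.148.0.0/14 -> H0 at depth 14
  del 246.84.164.0/24 (clear depth 24)
  Q 113.243.219.121: descend 0111 ; hops seen [H3] ; pick H3
  Q 131.208.204.118: descend 1 ; hops seen [H3,H0] ; pick H0
  add 0.0.0.0/0 -> H5 at depth 0
  Q 72.112.0.2: descend 010010000111 ; hops seen [H5,H4] ; pick H4
  add 246.84.0.0/16 -> H5 at depth 16
  add 127.32.0.0/12 -> H6 at depth 12

== LOOKUPS ==
["H0","H0","H0","H6","H0","H0","H0","H0","no-route","H0","H0","H4","H0","H4","H3","H0","H4"]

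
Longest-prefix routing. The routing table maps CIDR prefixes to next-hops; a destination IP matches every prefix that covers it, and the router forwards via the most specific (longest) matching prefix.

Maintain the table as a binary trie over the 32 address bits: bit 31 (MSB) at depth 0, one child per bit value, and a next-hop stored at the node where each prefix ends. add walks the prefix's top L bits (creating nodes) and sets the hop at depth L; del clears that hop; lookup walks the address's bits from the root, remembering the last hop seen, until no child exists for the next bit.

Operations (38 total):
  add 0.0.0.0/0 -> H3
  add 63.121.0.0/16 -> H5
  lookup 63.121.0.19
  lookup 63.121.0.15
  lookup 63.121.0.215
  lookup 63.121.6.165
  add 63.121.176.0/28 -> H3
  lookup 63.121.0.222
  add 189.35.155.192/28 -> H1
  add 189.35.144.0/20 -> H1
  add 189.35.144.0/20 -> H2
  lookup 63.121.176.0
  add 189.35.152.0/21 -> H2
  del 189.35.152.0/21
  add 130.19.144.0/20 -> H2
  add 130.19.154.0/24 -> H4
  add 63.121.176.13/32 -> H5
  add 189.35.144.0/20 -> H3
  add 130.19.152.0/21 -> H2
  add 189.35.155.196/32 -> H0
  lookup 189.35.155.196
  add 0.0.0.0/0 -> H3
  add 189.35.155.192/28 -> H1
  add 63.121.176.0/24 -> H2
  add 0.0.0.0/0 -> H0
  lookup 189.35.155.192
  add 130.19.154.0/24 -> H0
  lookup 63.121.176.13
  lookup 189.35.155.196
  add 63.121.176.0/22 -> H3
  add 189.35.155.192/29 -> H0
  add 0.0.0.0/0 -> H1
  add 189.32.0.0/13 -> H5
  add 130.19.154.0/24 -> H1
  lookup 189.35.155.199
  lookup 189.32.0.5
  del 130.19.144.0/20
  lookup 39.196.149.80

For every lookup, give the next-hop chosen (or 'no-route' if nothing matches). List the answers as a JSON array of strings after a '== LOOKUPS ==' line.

Trace:
  add 0.0.0.0/0 -> H3 at depth 0
  add 63.121.0.0/16 -> H5 at depth 16
  Q 63.121.0.19: descend 0011111101111001 ; hops seen [H3,H5] ; pick H5
  Q 63.121.0.15: descend 0011111101111001 ; hops seen [H3,H5] ; pick H5
  Q 63.121.0.215: descend 0011111101111001 ; hops seen [H3,H5] ; pick H5
  Q 63.121.6.165: descend 0011111101111001 ; hops seen [H3,H5] ; pick H5
  add 63.121.176.0/28 -> H3 at depth 28
  Q 63.121.0.222: descend 0011111101111001 ; hops seen [H3,H5] ; pick H5
  add 189.35.155.192/28 -> H1 at depth 28
  add 189.35.144.0/20 -> H1 at depth 20
  add 189.35.144.0/20 -> H2 at depth 20
  Q 63.121.176.0: descend 0011111101111001101100000000 ; hops seen [H3,H5,H3] ; pick H3
  add 189.35.152.0/21 -> H2 at depth 21
  - 189.35.152.0/21 clear@21
  add 130.19.144.0/20 -> H2 at depth 20
  add 130.19.154.0/24 -> H4 at depth 24
  add 63.121.176.13/32 -> H5 at depth 32
  add 189.35.144.0/20 -> H3 at depth 20
  add 130.19.152.0/21 -> H2 at depth 21
  add 189.35.155.196/32 -> H0 at depth 32
  Q 189.35.155.196: descend 10111101001000111001101111000100 ; hops seen [H3,H3,H1,H0] ; pick H0
  add 0.0.0.0/0 -> H3 at depth 0
  add 189.35.155.192/28 -> H1 at depth 28
  add 63.121.176.0/24 -> H2 at depth 24
  add 0.0.0.0/0 -> H0 at depth 0
  Q 189.35.155.192: descend 10111101001000111001101111000 ; hops seen [H0,H3,H1] ; pick H1
  add 130.19.154.0/24 -> H0 at depth 24
  Q 63.121.176.13: descend 00111111011110011011000000001101 ; hops seen [H0,H5,H2,H3,H5] ; pick H5
  Q 189.35.155.196: descend 10111101001000111001101111000100 ; hops seen [H0,H3,H1,H0] ; pick H0
  add 63.121.176.0/22 -> H3 at depth 22
  add 189.35.155.192/29 -> H0 at depth 29
  add 0.0.0.0/0 -> H1 at depth 0
  add 189.32.0.0/13 -> H5 at depth 13
  add 130.19.154.0/24 -> H1 at depth 24
  Q 189.35.155.199: descend 101111010010001110011011110001 ; hops seen [H1,H5,H3,H1,H0] ; pick H0
  Q 189.32.0.5: descend 10111101001000 ; hops seen [H1,H5] ; pick H5
  - 130.19.144.0/20 clear@20
  Q 39.196.149.80: descend 001 ; hops seen [H1] ; pick H1

== LOOKUPS ==
["H5","H5","H5","H5","H5","H3","H0","H1","H5","H0","H0","H5","H1"]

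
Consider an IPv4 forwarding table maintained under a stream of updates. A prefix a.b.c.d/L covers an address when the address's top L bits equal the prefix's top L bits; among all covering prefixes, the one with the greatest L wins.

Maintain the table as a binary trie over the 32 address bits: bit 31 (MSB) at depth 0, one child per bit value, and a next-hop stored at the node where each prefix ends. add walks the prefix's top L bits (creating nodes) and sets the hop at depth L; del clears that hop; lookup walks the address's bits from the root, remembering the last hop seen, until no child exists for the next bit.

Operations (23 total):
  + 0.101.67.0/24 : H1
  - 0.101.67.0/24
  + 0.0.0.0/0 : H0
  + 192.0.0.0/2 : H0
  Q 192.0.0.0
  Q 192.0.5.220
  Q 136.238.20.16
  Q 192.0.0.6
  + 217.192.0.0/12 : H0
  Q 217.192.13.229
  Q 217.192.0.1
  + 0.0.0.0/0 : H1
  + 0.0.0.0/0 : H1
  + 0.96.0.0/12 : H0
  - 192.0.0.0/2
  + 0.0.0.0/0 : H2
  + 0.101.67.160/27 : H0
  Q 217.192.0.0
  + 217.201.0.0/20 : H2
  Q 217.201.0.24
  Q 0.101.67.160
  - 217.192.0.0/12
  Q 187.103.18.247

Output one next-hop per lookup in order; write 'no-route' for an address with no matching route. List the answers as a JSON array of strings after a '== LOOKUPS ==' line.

Apply in order:
  add 0.101.67.0/24 -> H1 at depth 24
  del 0.101.67.0/24 (clear depth 24)
  add 0.0.0.0/0 -> H0 at depth 0
  add 192.0.0.0/2 -> H0 at depth 2
  ? 192.0.0.0  path d0:H0→d1:-→d2:H0  best=H0
  ? 192.0.5.220  path d0:H0→d1:-→d2:H0  best=H0
  ? 136.238.20.16  path d0:H0→d1:-  best=H0
  ? 192.0.0.6  path d0:H0→d1:-→d2:H0  best=H0
  add 217.192.0.0/12 -> H0 at depth 12
  ? 217.192.13.229  path d0:H0→d1:-→d2:H0→d3:-→d4:-→d5:-→d6:-→d7:-→d8:-→d9:-→d10:-→d11:-→d12:H0  best=H0
  ? 217.192.0.1  path d0:H0→d1:-→d2:H0→d3:-→d4:-→d5:-→d6:-→d7:-→d8:-→d9:-→d10:-→d11:-→d12:H0  best=H0
  add 0.0.0.0/0 -> H1 at depth 0
  add 0.0.0.0/0 -> H1 at depth 0
  add 0.96.0.0/12 -> H0 at depth 12
  del 192.0.0.0/2 (clear depth 2)
  add 0.0.0.0/0 -> H2 at depth 0
  add 0.101.67.160/27 -> H0 at depth 27
  ? 217.192.0.0  path d0:H2→d1:-→d2:-→d3:-→d4:-→d5:-→d6:-→d7:-→d8:-→d9:-→d10:-→d11:-→d12:H0  best=H0
  add 217.201.0.0/20 -> H2 at depth 20
  ? 217.201.0.24  path d0:H2→d1:-→d2:-→d3:-→d4:-→d5:-→d6:-→d7:-→d8:-→d9:-→d10:-→d11:-→d12:H0→d13:-→d14:-→d15:-→d16:-→d17:-→d18:-→d19:-→d20:H2  best=H2
  ? 0.101.67.160  path d0:H2→d1:-→d2:-→d3:-→d4:-→d5:-→d6:-→d7:-→d8:-→d9:-→d10:-→d11:-→d12:H0→d13:-→d14:-→d15:-→d16:-→d17:-→d18:-→d19:-→d20:-→d21:-→d22:-→d23:-→d24:-→d25:-→d26:-→d27:H0  best=H0
  del 217.192.0.0/12 (clear depth 12)
  ? 187.103.18.247  path d0:H2→d1:-  best=H2

== LOOKUPS ==
["H0","H0","H0","H0","H0","H0","H0","H2","H0","H2"]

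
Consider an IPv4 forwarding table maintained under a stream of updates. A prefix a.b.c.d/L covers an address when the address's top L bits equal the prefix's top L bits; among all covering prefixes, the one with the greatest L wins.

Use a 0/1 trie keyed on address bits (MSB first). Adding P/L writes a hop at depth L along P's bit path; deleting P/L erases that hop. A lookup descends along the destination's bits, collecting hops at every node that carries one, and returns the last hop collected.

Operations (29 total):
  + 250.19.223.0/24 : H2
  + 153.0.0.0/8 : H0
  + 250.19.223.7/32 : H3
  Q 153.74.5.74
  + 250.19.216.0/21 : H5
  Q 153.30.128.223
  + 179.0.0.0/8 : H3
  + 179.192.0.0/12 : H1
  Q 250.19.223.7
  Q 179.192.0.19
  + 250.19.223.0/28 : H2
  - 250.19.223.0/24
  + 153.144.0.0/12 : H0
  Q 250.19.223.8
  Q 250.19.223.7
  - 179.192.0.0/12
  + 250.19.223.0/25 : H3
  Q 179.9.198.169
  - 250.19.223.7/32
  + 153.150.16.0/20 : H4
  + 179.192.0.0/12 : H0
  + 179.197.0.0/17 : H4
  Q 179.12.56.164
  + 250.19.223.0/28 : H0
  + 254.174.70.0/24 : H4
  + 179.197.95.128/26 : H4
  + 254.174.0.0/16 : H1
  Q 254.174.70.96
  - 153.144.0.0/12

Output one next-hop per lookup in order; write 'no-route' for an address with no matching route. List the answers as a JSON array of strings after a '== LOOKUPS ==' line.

Apply in order:
  + 250.19.223.0/24 (H2) depth=24
  + 153.0.0.0/8 (H0) depth=8
  + 250.19.223.7/32 (H3) depth=32
  lookup 153.74.5.74: bits 10011001 walk d0:-→d1:-→d2:-→d3:-→d4:-→d5:-→d6:-→d7:-→d8:H0 -> H0
  + 250.19.216.0/21 (H5) depth=21
  lookup 153.30.128.223: bits 10011001 walk d0:-→d1:-→d2:-→d3:-→d4:-→d5:-→d6:-→d7:-→d8:H0 -> H0
  + 179.0.0.0/8 (H3) depth=8
  + 179.192.0.0/12 (H1) depth=12
  lookup 250.19.223.7: bits 11111010000100111101111100000111 walk d0:-→d1:-→d2:-→d3:-→d4:-→d5:-→d6:-→d7:-→d8:-→d9:-→d10:-→d11:-→d12:-→d13:-→d14:-→d15:-→d16:-→d17:-→d18:-→d19:-→d20:-→d21:H5→d22:-→d23:-→d24:H2→d25:-→d26:-→d27:-→d28:-→d29:-→d30:-→d31:-→d32:H3 -> H3
  lookup 179.192.0.19: bits 101100111100 walk d0:-→d1:-→d2:-→d3:-→d4:-→d5:-→d6:-→d7:-→d8:H3→d9:-→d10:-→d11:-→d12:H1 -> H1
  + 250.19.223.0/28 (H2) depth=28
  del 250.19.223.0/24 (clear depth 24)
  + 153.144.0.0/12 (H0) depth=12
  lookup 250.19.223.8: bits 1111101000010011110111110000 walk d0:-→d1:-→d2:-→d3:-→d4:-→d5:-→d6:-→d7:-→d8:-→d9:-→d10:-→d11:-→d12:-→d13:-→d14:-→d15:-→d16:-→d17:-→d18:-→d19:-→d20:-→d21:H5→d22:-→d23:-→d24:-→d25:-→d26:-→d27:-→d28:H2 -> H2
  lookup 250.19.223.7: bits 11111010000100111101111100000111 walk d0:-→d1:-→d2:-→d3:-→d4:-→d5:-→d6:-→d7:-→d8:-→d9:-→d10:-→d11:-→d12:-→d13:-→d14:-→d15:-→d16:-→d17:-→d18:-→d19:-→d20:-→d21:H5→d22:-→d23:-→d24:-→d25:-→d26:-→d27:-→d28:H2→d29:-→d30:-→d31:-→d32:H3 -> H3
  del 179.192.0.0/12 (clear depth 12)
  + 250.19.223.0/25 (H3) depth=25
  lookup 179.9.198.169: bits 10110011 walk d0:-→d1:-→d2:-→d3:-→d4:-→d5:-→d6:-→d7:-→d8:H3 -> H3
  del 250.19.223.7/32 (clear depth 32)
  + 153.150.16.0/20 (H4) depth=20
  + 179.192.0.0/12 (H0) depth=12
  + 179.197.0.0/17 (H4) depth=17
  lookup 179.12.56.164: bits 10110011 walk d0:-→d1:-→d2:-→d3:-→d4:-→d5:-→d6:-→d7:-→d8:H3 -> H3
  + 250.19.223.0/28 (H0) depth=28
  + 254.174.70.0/24 (H4) depth=24
  + 179.197.95.128/26 (H4) depth=26
  + 254.174.0.0/16 (H1) depth=16
  lookup 254.174.70.96: bits 111111101010111001000110 walk d0:-→d1:-→d2:-→d3:-→d4:-→d5:-→d6:-→d7:-→d8:-→d9:-→d10:-→d11:-→d12:-→d13:-→d14:-→d15:-→d16:H1→d17:-→d18:-→d19:-→d20:-→d21:-→d22:-→d23:-→d24:H4 -> H4
  del 153.144.0.0/12 (clear depth 12)

== LOOKUPS ==
["H0","H0","H3","H1","H2","H3","H3","H3","H4"]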